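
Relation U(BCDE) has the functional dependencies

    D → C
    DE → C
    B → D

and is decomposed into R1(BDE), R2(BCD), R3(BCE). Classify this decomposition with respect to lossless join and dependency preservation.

lossless and dependency-preserving

Lossless test (chase): Rows 1 and 2 agree on D; apply D→C and equate their C entries. Rows 1 and 3 agree on B; apply B→D and equate their D entries. Row 1 is now all distinguished symbols — the join is lossless.
Dependency preservation: DE → C is not contained in any single fragment, but the restricted closure of its left-hand side across the fragments still reaches the right-hand side; the remaining FDs each lie inside some fragment. All dependencies are preserved.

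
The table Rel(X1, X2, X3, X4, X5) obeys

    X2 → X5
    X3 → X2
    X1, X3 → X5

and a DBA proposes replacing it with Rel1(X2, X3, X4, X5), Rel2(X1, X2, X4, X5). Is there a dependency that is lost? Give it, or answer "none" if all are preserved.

none

X2 → X5 lies within Rel1.
X3 → X2 lies within Rel1.
X1, X3 → X5: restricted closure across fragments reaches X5.
Every dependency is enforceable on the fragments, so the decomposition is dependency-preserving.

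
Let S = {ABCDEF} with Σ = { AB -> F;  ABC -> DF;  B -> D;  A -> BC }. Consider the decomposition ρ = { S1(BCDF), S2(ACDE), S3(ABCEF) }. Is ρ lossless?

Chase test. Columns are ABCDEF; row i has aⱼ where attribute j ∈ Si, else bᵢⱼ.
Initial tableau (one row per fragment):
  row 1: b11 a2 a3 a4 b15 a6
  row 2: a1 b22 a3 a4 a5 b26
  row 3: a1 a2 a3 b34 a5 a6
Rows 1 and 3 agree on B; apply B→D and equate their D entries.
Rows 2 and 3 agree on A; apply A→BC and equate their BC entries.
Rows 2 and 3 agree on AB; apply AB→F and equate their F entries.
Row 2 is now all distinguished symbols — the join is lossless.

Yes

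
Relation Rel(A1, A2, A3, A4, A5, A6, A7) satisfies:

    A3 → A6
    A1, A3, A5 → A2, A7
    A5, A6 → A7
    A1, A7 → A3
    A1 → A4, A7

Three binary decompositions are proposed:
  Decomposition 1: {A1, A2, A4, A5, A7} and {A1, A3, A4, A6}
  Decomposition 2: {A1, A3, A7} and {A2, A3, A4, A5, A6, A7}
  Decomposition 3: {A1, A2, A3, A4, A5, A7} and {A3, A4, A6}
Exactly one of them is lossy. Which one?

Decomposition 1: common = {A1, A4}, closure = {A1, A3, A4, A6, A7} → lossless.
Decomposition 2: common = {A3, A7}, closure = {A3, A6, A7} → lossy.
Decomposition 3: common = {A3, A4}, closure = {A3, A4, A6} → lossless.

Decomposition 2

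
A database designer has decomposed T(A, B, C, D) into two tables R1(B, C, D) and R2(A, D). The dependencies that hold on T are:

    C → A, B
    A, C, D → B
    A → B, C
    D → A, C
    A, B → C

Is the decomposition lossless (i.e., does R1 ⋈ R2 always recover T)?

Yes

Common attributes: R1 ∩ R2 = {D}.
Closure of {D}: D → A, C applies, adding A, C; C → A, B applies, adding B. So (D)⁺ = {A, B, C, D}.
This closure contains every attribute of R1, so R1 ∩ R2 → R1. The join is lossless.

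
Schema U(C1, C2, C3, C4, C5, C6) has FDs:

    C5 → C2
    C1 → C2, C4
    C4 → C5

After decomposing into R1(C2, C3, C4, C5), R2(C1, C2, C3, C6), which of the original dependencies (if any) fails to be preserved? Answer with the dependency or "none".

C1 → C2, C4

Check C1 → C2, C4: no single fragment contains all of {C1, C2, C4}, and the restricted closure of {C1} across the fragments never reaches {C2, C4}.
C5 → C2 is preserved.
C4 → C5 is preserved.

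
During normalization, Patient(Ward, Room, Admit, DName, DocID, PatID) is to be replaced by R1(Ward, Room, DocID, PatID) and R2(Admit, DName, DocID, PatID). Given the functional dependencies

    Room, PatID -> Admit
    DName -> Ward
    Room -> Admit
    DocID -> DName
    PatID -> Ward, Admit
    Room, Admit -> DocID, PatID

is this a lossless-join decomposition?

Yes

Common attributes: R1 ∩ R2 = {DocID, PatID}.
Closure of {DocID, PatID}: DocID → DName applies, adding DName; PatID → Ward, Admit applies, adding Ward, Admit. So (DocID, PatID)⁺ = {Ward, Admit, DName, DocID, PatID}.
This closure contains every attribute of R2, so R1 ∩ R2 → R2. The join is lossless.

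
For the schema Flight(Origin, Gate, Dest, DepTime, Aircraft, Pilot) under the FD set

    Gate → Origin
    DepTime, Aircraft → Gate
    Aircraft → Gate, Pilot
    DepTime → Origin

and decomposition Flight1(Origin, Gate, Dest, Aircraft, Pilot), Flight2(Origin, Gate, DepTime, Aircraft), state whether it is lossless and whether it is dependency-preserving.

lossy but dependency-preserving

Lossless test: (Origin, Gate, Aircraft)⁺ = {Origin, Gate, Aircraft, Pilot}, which is a superkey of neither fragment — lossy.
Dependency preservation: every FD's attributes lie within a single fragment, so each can be enforced locally — preserved.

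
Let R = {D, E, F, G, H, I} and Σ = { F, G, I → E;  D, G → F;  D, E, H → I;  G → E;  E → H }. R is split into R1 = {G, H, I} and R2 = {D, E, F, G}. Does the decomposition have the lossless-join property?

Common attributes: R1 ∩ R2 = {G}.
Closure of {G}: G → E applies, adding E; E → H applies, adding H. So (G)⁺ = {E, G, H}.
The closure contains neither all of R1 = {G, H, I} nor all of R2 = {D, E, F, G}, so the common attributes are not a superkey of either fragment. The join is lossy.

No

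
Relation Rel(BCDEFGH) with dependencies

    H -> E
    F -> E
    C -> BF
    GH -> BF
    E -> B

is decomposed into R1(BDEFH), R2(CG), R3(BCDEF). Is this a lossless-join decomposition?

No

Chase test. Columns are BCDEFGH; row i has aⱼ where attribute j ∈ Ri, else bᵢⱼ.
Initial tableau (one row per fragment):
  row 1: a1 b12 a3 a4 a5 b16 a7
  row 2: b21 a2 b23 b24 b25 a6 b27
  row 3: a1 a2 a3 a4 a5 b36 b37
Rows 2 and 3 agree on C; apply C→BF and equate their BF entries.
Rows 1 and 2 agree on F; apply F→E and equate their E entries.
No row becomes fully distinguished — the join is lossy.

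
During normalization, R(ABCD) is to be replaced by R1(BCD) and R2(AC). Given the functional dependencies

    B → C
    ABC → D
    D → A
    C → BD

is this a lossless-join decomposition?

Yes

Common attributes: R1 ∩ R2 = {C}.
Closure of {C}: C → BD applies, adding BD; D → A applies, adding A. So (C)⁺ = {ABCD}.
This closure contains every attribute of R1, so R1 ∩ R2 → R1. The join is lossless.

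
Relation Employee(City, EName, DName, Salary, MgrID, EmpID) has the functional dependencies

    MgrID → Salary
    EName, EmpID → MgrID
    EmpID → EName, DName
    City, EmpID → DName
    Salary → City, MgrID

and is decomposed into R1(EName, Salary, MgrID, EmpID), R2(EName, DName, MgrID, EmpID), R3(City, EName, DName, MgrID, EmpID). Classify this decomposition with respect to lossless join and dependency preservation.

lossless and dependency-preserving

Lossless test (chase): Rows 1 and 2 agree on MgrID; apply MgrID→Salary and equate their Salary entries. Rows 1 and 3 agree on MgrID; apply MgrID→Salary and equate their Salary entries. Rows 1 and 2 agree on EmpID; apply EmpID→EName, DName and equate their EName, DName entries. Rows 1 and 2 agree on Salary; apply Salary→City, MgrID and equate their City, MgrID entries. Rows 1 and 3 agree on Salary; apply Salary→City, MgrID and equate their City, MgrID entries. Row 1 is now all distinguished symbols — the join is lossless.
Dependency preservation: Salary → City, MgrID is not contained in any single fragment, but the restricted closure of its left-hand side across the fragments still reaches the right-hand side; the remaining FDs each lie inside some fragment. All dependencies are preserved.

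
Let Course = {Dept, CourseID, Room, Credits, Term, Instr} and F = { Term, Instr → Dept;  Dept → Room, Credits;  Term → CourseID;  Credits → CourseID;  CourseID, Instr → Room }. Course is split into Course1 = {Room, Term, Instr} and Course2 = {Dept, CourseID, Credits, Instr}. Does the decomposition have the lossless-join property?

No

Common attributes: Course1 ∩ Course2 = {Instr}.
No dependency enlarges {Instr}, so (Instr)⁺ = {Instr}.
The closure contains neither all of Course1 = {Room, Term, Instr} nor all of Course2 = {Dept, CourseID, Credits, Instr}, so the common attributes are not a superkey of either fragment. The join is lossy.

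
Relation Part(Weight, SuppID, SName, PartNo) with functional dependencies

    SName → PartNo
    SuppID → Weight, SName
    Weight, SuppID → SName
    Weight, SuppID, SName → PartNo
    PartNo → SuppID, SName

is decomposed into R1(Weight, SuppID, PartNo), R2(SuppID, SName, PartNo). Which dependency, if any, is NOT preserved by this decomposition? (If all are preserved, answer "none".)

none

SName → PartNo lies within R2.
SuppID → Weight, SName: restricted closure across fragments reaches Weight, SName.
Weight, SuppID → SName: restricted closure across fragments reaches SName.
Weight, SuppID, SName → PartNo: restricted closure across fragments reaches PartNo.
PartNo → SuppID, SName lies within R2.
Every dependency is enforceable on the fragments, so the decomposition is dependency-preserving.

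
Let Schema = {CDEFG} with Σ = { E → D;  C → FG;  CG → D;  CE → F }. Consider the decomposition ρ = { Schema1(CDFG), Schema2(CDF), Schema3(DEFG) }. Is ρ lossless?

No

Chase test. Columns are CDEFG; row i has aⱼ where attribute j ∈ Schemai, else bᵢⱼ.
Initial tableau (one row per fragment):
  row 1: a1 a2 b13 a4 a5
  row 2: a1 a2 b23 a4 b25
  row 3: b31 a2 a3 a4 a5
Rows 1 and 2 agree on C; apply C→FG and equate their FG entries.
No row becomes fully distinguished — the join is lossy.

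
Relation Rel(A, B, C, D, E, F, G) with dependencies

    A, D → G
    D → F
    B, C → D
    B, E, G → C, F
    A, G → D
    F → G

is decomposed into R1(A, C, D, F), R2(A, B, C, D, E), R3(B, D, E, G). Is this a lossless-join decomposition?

Chase test. Columns are A, B, C, D, E, F, G; row i has aⱼ where attribute j ∈ Ri, else bᵢⱼ.
Initial tableau (one row per fragment):
  row 1: a1 b12 a3 a4 b15 a6 b17
  row 2: a1 a2 a3 a4 a5 b26 b27
  row 3: b31 a2 b33 a4 a5 b36 a7
Rows 1 and 2 agree on A, D; apply A, D→G and equate their G entries.
Rows 1 and 2 agree on D; apply D→F and equate their F entries.
Rows 1 and 3 agree on D; apply D→F and equate their F entries.
Rows 1 and 3 agree on F; apply F→G and equate their G entries.
Rows 2 and 3 agree on B, E, G; apply B, E, G→C, F and equate their C, F entries.
Row 2 is now all distinguished symbols — the join is lossless.

Yes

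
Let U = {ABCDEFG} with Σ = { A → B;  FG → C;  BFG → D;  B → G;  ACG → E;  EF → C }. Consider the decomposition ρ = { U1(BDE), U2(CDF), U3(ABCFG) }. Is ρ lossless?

Chase test. Columns are ABCDEFG; row i has aⱼ where attribute j ∈ Ui, else bᵢⱼ.
Initial tableau (one row per fragment):
  row 1: b11 a2 b13 a4 a5 b16 b17
  row 2: b21 b22 a3 a4 b25 a6 b27
  row 3: a1 a2 a3 b34 b35 a6 a7
Rows 1 and 3 agree on B; apply B→G and equate their G entries.
No row becomes fully distinguished — the join is lossy.

No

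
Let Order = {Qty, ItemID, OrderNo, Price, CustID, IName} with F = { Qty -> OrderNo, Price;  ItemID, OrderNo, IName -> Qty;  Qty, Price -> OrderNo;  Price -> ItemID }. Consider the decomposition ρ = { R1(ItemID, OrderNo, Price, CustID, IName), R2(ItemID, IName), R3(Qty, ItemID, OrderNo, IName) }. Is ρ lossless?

Yes

Chase test. Columns are Qty, ItemID, OrderNo, Price, CustID, IName; row i has aⱼ where attribute j ∈ Ri, else bᵢⱼ.
Initial tableau (one row per fragment):
  row 1: b11 a2 a3 a4 a5 a6
  row 2: b21 a2 b23 b24 b25 a6
  row 3: a1 a2 a3 b34 b35 a6
Rows 1 and 3 agree on ItemID, OrderNo, IName; apply ItemID, OrderNo, IName→Qty and equate their Qty entries.
Rows 1 and 3 agree on Qty; apply Qty→OrderNo, Price and equate their OrderNo, Price entries.
Row 1 is now all distinguished symbols — the join is lossless.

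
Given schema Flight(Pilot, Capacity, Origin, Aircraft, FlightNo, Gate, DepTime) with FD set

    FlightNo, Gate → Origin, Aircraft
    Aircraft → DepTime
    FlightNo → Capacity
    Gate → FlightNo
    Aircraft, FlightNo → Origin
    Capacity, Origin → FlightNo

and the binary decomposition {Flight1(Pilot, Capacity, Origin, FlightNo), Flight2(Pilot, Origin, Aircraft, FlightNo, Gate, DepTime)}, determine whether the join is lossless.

Yes

Common attributes: Flight1 ∩ Flight2 = {Pilot, Origin, FlightNo}.
Closure of {Pilot, Origin, FlightNo}: FlightNo → Capacity applies, adding Capacity. So (Pilot, Origin, FlightNo)⁺ = {Pilot, Capacity, Origin, FlightNo}.
This closure contains every attribute of Flight1, so Flight1 ∩ Flight2 → Flight1. The join is lossless.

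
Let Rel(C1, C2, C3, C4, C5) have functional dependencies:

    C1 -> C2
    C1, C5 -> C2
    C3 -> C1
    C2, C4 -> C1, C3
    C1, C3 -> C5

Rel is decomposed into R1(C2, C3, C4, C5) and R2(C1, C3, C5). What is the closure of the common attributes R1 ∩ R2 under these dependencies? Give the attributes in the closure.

R1 ∩ R2 = {C3, C5}.
C3 → C1 applies, adding C1
C1 → C2 applies, adding C2
Closure: {C1, C2, C3, C5}.

C1, C2, C3, C5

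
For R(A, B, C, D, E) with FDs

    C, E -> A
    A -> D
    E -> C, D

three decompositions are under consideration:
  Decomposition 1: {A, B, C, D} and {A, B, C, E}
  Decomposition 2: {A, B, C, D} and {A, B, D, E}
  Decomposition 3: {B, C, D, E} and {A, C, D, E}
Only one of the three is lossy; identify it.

Decomposition 1: common = {A, B, C}, closure = {A, B, C, D} → lossless.
Decomposition 2: common = {A, B, D}, closure = {A, B, D} → lossy.
Decomposition 3: common = {C, D, E}, closure = {A, C, D, E} → lossless.

Decomposition 2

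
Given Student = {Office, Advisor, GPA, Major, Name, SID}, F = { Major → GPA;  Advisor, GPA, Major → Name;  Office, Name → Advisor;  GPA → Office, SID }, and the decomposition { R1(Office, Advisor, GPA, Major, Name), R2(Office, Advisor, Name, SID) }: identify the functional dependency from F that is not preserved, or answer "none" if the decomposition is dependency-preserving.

GPA → Office, SID

Check GPA → Office, SID: no single fragment contains all of {Office, GPA, SID}, and the restricted closure of {GPA} across the fragments never reaches {Office, SID}.
Major → GPA is preserved.
Advisor, GPA, Major → Name is preserved.
Office, Name → Advisor is preserved.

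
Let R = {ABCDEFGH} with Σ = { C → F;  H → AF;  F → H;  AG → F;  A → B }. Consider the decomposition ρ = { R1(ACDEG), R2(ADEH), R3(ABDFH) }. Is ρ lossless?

No

Chase test. Columns are ABCDEFGH; row i has aⱼ where attribute j ∈ Ri, else bᵢⱼ.
Initial tableau (one row per fragment):
  row 1: a1 b12 a3 a4 a5 b16 a7 b18
  row 2: a1 b22 b23 a4 a5 b26 b27 a8
  row 3: a1 a2 b33 a4 b35 a6 b37 a8
Rows 2 and 3 agree on H; apply H→AF and equate their AF entries.
Rows 1 and 2 agree on A; apply A→B and equate their B entries.
Rows 1 and 3 agree on A; apply A→B and equate their B entries.
No row becomes fully distinguished — the join is lossy.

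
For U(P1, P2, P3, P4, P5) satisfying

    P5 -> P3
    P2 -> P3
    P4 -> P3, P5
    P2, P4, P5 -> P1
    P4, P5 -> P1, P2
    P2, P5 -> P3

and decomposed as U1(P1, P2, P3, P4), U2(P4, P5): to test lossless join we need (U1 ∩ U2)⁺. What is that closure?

U1 ∩ U2 = {P4}.
P4 → P3, P5 applies, adding P3, P5
P4, P5 → P1, P2 applies, adding P1, P2
Closure: {P1, P2, P3, P4, P5}.

P1, P2, P3, P4, P5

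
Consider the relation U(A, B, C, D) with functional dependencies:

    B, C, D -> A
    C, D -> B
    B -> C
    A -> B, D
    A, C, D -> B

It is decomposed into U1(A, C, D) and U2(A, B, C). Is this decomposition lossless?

Yes

Common attributes: U1 ∩ U2 = {A, C}.
Closure of {A, C}: A → B, D applies, adding B, D. So (A, C)⁺ = {A, B, C, D}.
This closure contains every attribute of U1, so U1 ∩ U2 → U1. The join is lossless.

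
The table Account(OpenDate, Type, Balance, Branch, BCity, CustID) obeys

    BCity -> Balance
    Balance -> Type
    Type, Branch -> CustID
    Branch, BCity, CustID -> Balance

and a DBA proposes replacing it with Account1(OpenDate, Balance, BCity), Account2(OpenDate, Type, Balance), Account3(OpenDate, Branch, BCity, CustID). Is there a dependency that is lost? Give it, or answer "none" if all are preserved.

Check Type, Branch → CustID: no single fragment contains all of {Type, Branch, CustID}, and the restricted closure of {Type, Branch} across the fragments never reaches {CustID}.
BCity → Balance is preserved.
Balance → Type is preserved.
Branch, BCity, CustID → Balance is preserved.

Type, Branch -> CustID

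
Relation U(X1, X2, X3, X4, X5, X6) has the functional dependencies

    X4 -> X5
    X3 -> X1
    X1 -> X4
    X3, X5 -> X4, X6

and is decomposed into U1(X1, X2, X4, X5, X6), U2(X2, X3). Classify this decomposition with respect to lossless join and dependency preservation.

lossy and not dependency-preserving

Lossless test: (X2)⁺ = {X2}, which is a superkey of neither fragment — lossy.
Dependency preservation: the restricted closure of {X3} across the fragments never reaches {X1}, so X3 → X1 cannot be enforced without a join — not preserved.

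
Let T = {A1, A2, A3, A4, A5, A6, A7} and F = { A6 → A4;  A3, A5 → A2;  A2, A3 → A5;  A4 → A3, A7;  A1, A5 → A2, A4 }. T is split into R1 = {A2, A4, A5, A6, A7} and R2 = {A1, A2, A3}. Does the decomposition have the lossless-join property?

No

Common attributes: R1 ∩ R2 = {A2}.
No dependency enlarges {A2}, so (A2)⁺ = {A2}.
The closure contains neither all of R1 = {A2, A4, A5, A6, A7} nor all of R2 = {A1, A2, A3}, so the common attributes are not a superkey of either fragment. The join is lossy.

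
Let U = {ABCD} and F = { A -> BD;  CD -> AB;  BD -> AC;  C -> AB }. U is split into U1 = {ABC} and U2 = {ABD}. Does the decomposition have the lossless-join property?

Common attributes: U1 ∩ U2 = {AB}.
Closure of {AB}: A → BD applies, adding D; BD → AC applies, adding C. So (AB)⁺ = {ABCD}.
This closure contains every attribute of U1, so U1 ∩ U2 → U1. The join is lossless.

Yes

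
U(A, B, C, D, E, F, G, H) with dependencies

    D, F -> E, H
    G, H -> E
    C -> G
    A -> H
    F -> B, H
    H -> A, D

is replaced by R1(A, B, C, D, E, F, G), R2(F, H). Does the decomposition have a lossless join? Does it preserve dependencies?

lossless but not dependency-preserving

Lossless test: (F)⁺ = {A, B, D, E, F, H}, which contains all of one fragment — lossless.
Dependency preservation: the restricted closure of {G, H} across the fragments never reaches {E}, so G, H → E cannot be enforced without a join — not preserved.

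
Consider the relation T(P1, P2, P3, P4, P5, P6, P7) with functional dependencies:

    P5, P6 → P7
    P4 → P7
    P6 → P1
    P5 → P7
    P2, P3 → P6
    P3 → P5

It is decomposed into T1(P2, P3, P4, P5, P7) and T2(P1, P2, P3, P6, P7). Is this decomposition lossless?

Common attributes: T1 ∩ T2 = {P2, P3, P7}.
Closure of {P2, P3, P7}: P2, P3 → P6 applies, adding P6; P3 → P5 applies, adding P5; P6 → P1 applies, adding P1. So (P2, P3, P7)⁺ = {P1, P2, P3, P5, P6, P7}.
This closure contains every attribute of T2, so T1 ∩ T2 → T2. The join is lossless.

Yes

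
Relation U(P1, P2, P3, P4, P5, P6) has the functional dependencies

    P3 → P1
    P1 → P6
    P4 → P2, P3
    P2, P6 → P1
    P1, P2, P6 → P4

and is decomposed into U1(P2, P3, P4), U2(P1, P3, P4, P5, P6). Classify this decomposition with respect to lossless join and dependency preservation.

lossless but not dependency-preserving

Lossless test: (P3, P4)⁺ = {P1, P2, P3, P4, P6}, which contains all of one fragment — lossless.
Dependency preservation: the restricted closure of {P2, P6} across the fragments never reaches {P1}, so P2, P6 → P1 cannot be enforced without a join — not preserved.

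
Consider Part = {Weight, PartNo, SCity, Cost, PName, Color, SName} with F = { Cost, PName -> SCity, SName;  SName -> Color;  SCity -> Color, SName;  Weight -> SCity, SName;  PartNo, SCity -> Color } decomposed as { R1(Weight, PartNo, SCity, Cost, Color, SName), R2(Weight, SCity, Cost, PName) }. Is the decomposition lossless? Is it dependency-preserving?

Lossless test: (Weight, SCity, Cost)⁺ = {Weight, SCity, Cost, Color, SName}, which is a superkey of neither fragment — lossy.
Dependency preservation: Cost, PName → SCity, SName is not contained in any single fragment, but the restricted closure of its left-hand side across the fragments still reaches the right-hand side; the remaining FDs each lie inside some fragment. All dependencies are preserved.

lossy but dependency-preserving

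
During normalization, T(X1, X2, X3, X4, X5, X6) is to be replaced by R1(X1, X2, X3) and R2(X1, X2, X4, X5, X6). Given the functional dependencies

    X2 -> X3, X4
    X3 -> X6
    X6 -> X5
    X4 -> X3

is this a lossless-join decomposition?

Yes

Common attributes: R1 ∩ R2 = {X1, X2}.
Closure of {X1, X2}: X2 → X3, X4 applies, adding X3, X4; X3 → X6 applies, adding X6; X6 → X5 applies, adding X5. So (X1, X2)⁺ = {X1, X2, X3, X4, X5, X6}.
This closure contains every attribute of R1, so R1 ∩ R2 → R1. The join is lossless.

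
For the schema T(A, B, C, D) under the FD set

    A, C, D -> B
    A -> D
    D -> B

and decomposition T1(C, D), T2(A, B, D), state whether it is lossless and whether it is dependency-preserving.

lossy but dependency-preserving

Lossless test: (D)⁺ = {B, D}, which is a superkey of neither fragment — lossy.
Dependency preservation: A, C, D → B is not contained in any single fragment, but the restricted closure of its left-hand side across the fragments still reaches the right-hand side; the remaining FDs each lie inside some fragment. All dependencies are preserved.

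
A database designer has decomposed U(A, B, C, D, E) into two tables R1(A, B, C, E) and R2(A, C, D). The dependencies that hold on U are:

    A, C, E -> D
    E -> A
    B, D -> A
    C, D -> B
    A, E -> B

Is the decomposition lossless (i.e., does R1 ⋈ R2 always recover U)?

No

Common attributes: R1 ∩ R2 = {A, C}.
No dependency enlarges {A, C}, so (A, C)⁺ = {A, C}.
The closure contains neither all of R1 = {A, B, C, E} nor all of R2 = {A, C, D}, so the common attributes are not a superkey of either fragment. The join is lossy.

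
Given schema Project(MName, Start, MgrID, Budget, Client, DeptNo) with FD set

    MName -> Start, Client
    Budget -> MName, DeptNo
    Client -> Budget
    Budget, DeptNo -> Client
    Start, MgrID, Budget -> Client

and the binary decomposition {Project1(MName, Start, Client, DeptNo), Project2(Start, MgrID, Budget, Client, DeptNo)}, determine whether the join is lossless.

Common attributes: Project1 ∩ Project2 = {Start, Client, DeptNo}.
Closure of {Start, Client, DeptNo}: Client → Budget applies, adding Budget; Budget → MName, DeptNo applies, adding MName. So (Start, Client, DeptNo)⁺ = {MName, Start, Budget, Client, DeptNo}.
This closure contains every attribute of Project1, so Project1 ∩ Project2 → Project1. The join is lossless.

Yes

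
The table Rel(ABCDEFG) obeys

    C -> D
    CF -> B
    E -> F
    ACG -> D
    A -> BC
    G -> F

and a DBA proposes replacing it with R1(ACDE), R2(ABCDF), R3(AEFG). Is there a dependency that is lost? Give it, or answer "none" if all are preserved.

C → D lies within R1.
CF → B lies within R2.
E → F lies within R3.
ACG → D: restricted closure across fragments reaches D.
A → BC lies within R2.
G → F lies within R3.
Every dependency is enforceable on the fragments, so the decomposition is dependency-preserving.

none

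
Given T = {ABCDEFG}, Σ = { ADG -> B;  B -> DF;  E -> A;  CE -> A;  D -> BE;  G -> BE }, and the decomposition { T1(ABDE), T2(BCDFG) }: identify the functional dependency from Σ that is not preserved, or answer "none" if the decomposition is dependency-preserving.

none

ADG → B: restricted closure across fragments reaches B.
B → DF lies within T2.
E → A lies within T1.
CE → A: restricted closure across fragments reaches A.
D → BE lies within T1.
G → BE: restricted closure across fragments reaches BE.
Every dependency is enforceable on the fragments, so the decomposition is dependency-preserving.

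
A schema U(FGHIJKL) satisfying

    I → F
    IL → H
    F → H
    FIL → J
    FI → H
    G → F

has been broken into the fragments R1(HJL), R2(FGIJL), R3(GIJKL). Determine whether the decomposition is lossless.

Chase test. Columns are FGHIJKL; row i has aⱼ where attribute j ∈ Ri, else bᵢⱼ.
Initial tableau (one row per fragment):
  row 1: b11 b12 a3 b14 a5 b16 a7
  row 2: a1 a2 b23 a4 a5 b26 a7
  row 3: b31 a2 b33 a4 a5 a6 a7
Rows 2 and 3 agree on I; apply I→F and equate their F entries.
Rows 2 and 3 agree on IL; apply IL→H and equate their H entries.
No row becomes fully distinguished — the join is lossy.

No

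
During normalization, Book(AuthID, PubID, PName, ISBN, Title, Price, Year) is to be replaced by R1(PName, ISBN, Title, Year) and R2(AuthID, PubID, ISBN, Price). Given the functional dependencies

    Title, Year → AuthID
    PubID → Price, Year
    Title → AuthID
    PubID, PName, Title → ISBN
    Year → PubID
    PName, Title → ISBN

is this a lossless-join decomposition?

Common attributes: R1 ∩ R2 = {ISBN}.
No dependency enlarges {ISBN}, so (ISBN)⁺ = {ISBN}.
The closure contains neither all of R1 = {PName, ISBN, Title, Year} nor all of R2 = {AuthID, PubID, ISBN, Price}, so the common attributes are not a superkey of either fragment. The join is lossy.

No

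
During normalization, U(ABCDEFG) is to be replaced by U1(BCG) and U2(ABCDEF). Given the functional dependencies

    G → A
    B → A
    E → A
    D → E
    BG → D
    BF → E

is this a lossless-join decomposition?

No

Common attributes: U1 ∩ U2 = {BC}.
Closure of {BC}: B → A applies, adding A. So (BC)⁺ = {ABC}.
The closure contains neither all of U1 = {BCG} nor all of U2 = {ABCDEF}, so the common attributes are not a superkey of either fragment. The join is lossy.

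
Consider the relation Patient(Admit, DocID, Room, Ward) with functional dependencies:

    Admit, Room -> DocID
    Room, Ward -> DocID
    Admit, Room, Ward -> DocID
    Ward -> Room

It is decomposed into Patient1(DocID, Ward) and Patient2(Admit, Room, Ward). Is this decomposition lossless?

Yes

Common attributes: Patient1 ∩ Patient2 = {Ward}.
Closure of {Ward}: Ward → Room applies, adding Room; Room, Ward → DocID applies, adding DocID. So (Ward)⁺ = {DocID, Room, Ward}.
This closure contains every attribute of Patient1, so Patient1 ∩ Patient2 → Patient1. The join is lossless.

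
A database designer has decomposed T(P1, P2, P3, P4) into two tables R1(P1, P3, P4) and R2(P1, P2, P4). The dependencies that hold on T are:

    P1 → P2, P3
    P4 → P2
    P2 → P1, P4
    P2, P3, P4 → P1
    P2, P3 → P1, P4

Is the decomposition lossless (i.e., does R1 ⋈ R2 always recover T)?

Common attributes: R1 ∩ R2 = {P1, P4}.
Closure of {P1, P4}: P1 → P2, P3 applies, adding P2, P3. So (P1, P4)⁺ = {P1, P2, P3, P4}.
This closure contains every attribute of R1, so R1 ∩ R2 → R1. The join is lossless.

Yes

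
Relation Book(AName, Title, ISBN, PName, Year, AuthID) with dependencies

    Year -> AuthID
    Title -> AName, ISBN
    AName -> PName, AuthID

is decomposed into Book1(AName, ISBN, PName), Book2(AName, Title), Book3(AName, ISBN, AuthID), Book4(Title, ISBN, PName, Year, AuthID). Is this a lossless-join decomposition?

Chase test. Columns are AName, Title, ISBN, PName, Year, AuthID; row i has aⱼ where attribute j ∈ Booki, else bᵢⱼ.
Initial tableau (one row per fragment):
  row 1: a1 b12 a3 a4 b15 b16
  row 2: a1 a2 b23 b24 b25 b26
  row 3: a1 b32 a3 b34 b35 a6
  row 4: b41 a2 a3 a4 a5 a6
Rows 2 and 4 agree on Title; apply Title→AName, ISBN and equate their AName, ISBN entries.
Rows 1 and 2 agree on AName; apply AName→PName, AuthID and equate their PName, AuthID entries.
Rows 1 and 3 agree on AName; apply AName→PName, AuthID and equate their PName, AuthID entries.
Row 4 is now all distinguished symbols — the join is lossless.

Yes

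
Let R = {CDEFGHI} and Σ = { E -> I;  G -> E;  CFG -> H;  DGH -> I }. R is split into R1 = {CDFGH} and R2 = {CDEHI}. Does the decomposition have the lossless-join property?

Common attributes: R1 ∩ R2 = {CDH}.
No dependency enlarges {CDH}, so (CDH)⁺ = {CDH}.
The closure contains neither all of R1 = {CDFGH} nor all of R2 = {CDEHI}, so the common attributes are not a superkey of either fragment. The join is lossy.

No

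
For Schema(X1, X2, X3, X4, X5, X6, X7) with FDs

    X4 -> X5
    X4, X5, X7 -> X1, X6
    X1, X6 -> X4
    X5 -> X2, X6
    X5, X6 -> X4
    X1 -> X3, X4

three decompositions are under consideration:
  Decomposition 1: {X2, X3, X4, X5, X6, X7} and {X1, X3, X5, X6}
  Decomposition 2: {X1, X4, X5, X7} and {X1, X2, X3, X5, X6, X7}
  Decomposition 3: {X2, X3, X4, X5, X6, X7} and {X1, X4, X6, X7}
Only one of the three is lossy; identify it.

Decomposition 1: common = {X3, X5, X6}, closure = {X2, X3, X4, X5, X6} → lossy.
Decomposition 2: common = {X1, X5, X7}, closure = {X1, X2, X3, X4, X5, X6, X7} → lossless.
Decomposition 3: common = {X4, X6, X7}, closure = {X1, X2, X3, X4, X5, X6, X7} → lossless.

Decomposition 1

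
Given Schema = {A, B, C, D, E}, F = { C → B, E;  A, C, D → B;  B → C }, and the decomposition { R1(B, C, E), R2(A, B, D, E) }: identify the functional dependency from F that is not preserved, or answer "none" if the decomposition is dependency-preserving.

C → B, E lies within R1.
A, C, D → B: restricted closure across fragments reaches B.
B → C lies within R1.
Every dependency is enforceable on the fragments, so the decomposition is dependency-preserving.

none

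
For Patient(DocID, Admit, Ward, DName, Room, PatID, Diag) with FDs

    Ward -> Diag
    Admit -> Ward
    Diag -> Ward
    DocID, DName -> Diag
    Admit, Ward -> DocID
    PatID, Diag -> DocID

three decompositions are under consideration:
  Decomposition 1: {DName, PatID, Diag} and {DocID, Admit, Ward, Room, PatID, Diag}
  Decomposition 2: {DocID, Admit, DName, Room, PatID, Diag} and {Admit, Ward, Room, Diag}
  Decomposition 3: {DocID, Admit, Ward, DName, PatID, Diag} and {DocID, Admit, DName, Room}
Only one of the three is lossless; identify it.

Decomposition 2

Decomposition 1: common = {PatID, Diag}, closure = {DocID, Ward, PatID, Diag} → lossy.
Decomposition 2: common = {Admit, Room, Diag}, closure = {DocID, Admit, Ward, Room, Diag} → lossless.
Decomposition 3: common = {DocID, Admit, DName}, closure = {DocID, Admit, Ward, DName, Diag} → lossy.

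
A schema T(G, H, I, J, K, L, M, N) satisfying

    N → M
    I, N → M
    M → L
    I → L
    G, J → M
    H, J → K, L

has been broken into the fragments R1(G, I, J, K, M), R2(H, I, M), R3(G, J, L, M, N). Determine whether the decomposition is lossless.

No

Chase test. Columns are G, H, I, J, K, L, M, N; row i has aⱼ where attribute j ∈ Ri, else bᵢⱼ.
Initial tableau (one row per fragment):
  row 1: a1 b12 a3 a4 a5 b16 a7 b18
  row 2: b21 a2 a3 b24 b25 b26 a7 b28
  row 3: a1 b32 b33 a4 b35 a6 a7 a8
Rows 1 and 2 agree on M; apply M→L and equate their L entries.
Rows 1 and 3 agree on M; apply M→L and equate their L entries.
No row becomes fully distinguished — the join is lossy.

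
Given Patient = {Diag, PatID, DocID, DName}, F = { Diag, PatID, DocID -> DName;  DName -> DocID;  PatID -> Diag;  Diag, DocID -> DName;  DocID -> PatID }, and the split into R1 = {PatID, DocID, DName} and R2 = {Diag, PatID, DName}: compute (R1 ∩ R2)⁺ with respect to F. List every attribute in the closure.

R1 ∩ R2 = {PatID, DName}.
DName → DocID applies, adding DocID
PatID → Diag applies, adding Diag
Closure: {Diag, PatID, DocID, DName}.

Diag, PatID, DocID, DName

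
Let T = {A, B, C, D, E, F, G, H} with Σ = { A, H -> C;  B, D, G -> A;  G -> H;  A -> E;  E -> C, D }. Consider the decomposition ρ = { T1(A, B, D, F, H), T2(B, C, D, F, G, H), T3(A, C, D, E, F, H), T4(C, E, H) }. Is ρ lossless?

Chase test. Columns are A, B, C, D, E, F, G, H; row i has aⱼ where attribute j ∈ Ti, else bᵢⱼ.
Initial tableau (one row per fragment):
  row 1: a1 a2 b13 a4 b15 a6 b17 a8
  row 2: b21 a2 a3 a4 b25 a6 a7 a8
  row 3: a1 b32 a3 a4 a5 a6 b37 a8
  row 4: b41 b42 a3 b44 a5 b46 b47 a8
Rows 1 and 3 agree on A, H; apply A, H→C and equate their C entries.
Rows 1 and 3 agree on A; apply A→E and equate their E entries.
Rows 1 and 4 agree on E; apply E→C, D and equate their C, D entries.
No row becomes fully distinguished — the join is lossy.

No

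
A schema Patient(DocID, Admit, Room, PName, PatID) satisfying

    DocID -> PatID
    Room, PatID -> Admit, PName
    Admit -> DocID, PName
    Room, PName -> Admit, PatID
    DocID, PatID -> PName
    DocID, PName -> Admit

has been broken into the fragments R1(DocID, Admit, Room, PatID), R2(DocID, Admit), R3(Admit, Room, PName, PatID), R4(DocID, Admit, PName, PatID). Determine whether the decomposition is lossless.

Chase test. Columns are DocID, Admit, Room, PName, PatID; row i has aⱼ where attribute j ∈ Ri, else bᵢⱼ.
Initial tableau (one row per fragment):
  row 1: a1 a2 a3 b14 a5
  row 2: a1 a2 b23 b24 b25
  row 3: b31 a2 a3 a4 a5
  row 4: a1 a2 b43 a4 a5
Rows 1 and 2 agree on DocID; apply DocID→PatID and equate their PatID entries.
Rows 1 and 3 agree on Room, PatID; apply Room, PatID→Admit, PName and equate their Admit, PName entries.
Rows 1 and 2 agree on Admit; apply Admit→DocID, PName and equate their DocID, PName entries.
Rows 1 and 3 agree on Admit; apply Admit→DocID, PName and equate their DocID, PName entries.
Row 1 is now all distinguished symbols — the join is lossless.

Yes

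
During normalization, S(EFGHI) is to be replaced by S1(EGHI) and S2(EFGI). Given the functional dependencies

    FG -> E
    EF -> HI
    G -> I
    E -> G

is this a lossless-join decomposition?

No

Common attributes: S1 ∩ S2 = {EGI}.
No dependency enlarges {EGI}, so (EGI)⁺ = {EGI}.
The closure contains neither all of S1 = {EGHI} nor all of S2 = {EFGI}, so the common attributes are not a superkey of either fragment. The join is lossy.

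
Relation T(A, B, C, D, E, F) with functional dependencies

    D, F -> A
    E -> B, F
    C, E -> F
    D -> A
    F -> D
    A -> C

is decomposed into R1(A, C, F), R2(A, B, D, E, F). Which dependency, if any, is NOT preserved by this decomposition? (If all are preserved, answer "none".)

none

D, F → A lies within R2.
E → B, F lies within R2.
C, E → F: restricted closure across fragments reaches F.
D → A lies within R2.
F → D lies within R2.
A → C lies within R1.
Every dependency is enforceable on the fragments, so the decomposition is dependency-preserving.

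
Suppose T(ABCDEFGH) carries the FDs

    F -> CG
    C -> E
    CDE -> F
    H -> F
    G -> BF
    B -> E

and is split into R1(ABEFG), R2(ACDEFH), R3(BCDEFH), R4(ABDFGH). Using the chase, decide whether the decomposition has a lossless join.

Yes

Chase test. Columns are ABCDEFGH; row i has aⱼ where attribute j ∈ Ri, else bᵢⱼ.
Initial tableau (one row per fragment):
  row 1: a1 a2 b13 b14 a5 a6 a7 b18
  row 2: a1 b22 a3 a4 a5 a6 b27 a8
  row 3: b31 a2 a3 a4 a5 a6 b37 a8
  row 4: a1 a2 b43 a4 b45 a6 a7 a8
Rows 1 and 2 agree on F; apply F→CG and equate their CG entries.
Rows 1 and 3 agree on F; apply F→CG and equate their CG entries.
Rows 1 and 4 agree on F; apply F→CG and equate their CG entries.
Rows 1 and 4 agree on C; apply C→E and equate their E entries.
Rows 1 and 2 agree on G; apply G→BF and equate their BF entries.
Row 2 is now all distinguished symbols — the join is lossless.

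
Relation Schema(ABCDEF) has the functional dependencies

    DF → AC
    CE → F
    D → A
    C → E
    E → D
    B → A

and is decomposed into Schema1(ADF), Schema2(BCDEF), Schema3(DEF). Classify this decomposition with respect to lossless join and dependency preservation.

lossless but not dependency-preserving

Lossless test (chase): Rows 1 and 2 agree on DF; apply DF→AC and equate their AC entries. Rows 1 and 3 agree on DF; apply DF→AC and equate their AC entries. Rows 1 and 2 agree on C; apply C→E and equate their E entries. Row 2 is now all distinguished symbols — the join is lossless.
Dependency preservation: the restricted closure of {B} across the fragments never reaches {A}, so B → A cannot be enforced without a join — not preserved.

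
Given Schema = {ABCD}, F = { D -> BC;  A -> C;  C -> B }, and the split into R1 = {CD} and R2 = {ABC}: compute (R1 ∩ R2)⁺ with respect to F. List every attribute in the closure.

BC

R1 ∩ R2 = {C}.
C → B applies, adding B
Closure: {BC}.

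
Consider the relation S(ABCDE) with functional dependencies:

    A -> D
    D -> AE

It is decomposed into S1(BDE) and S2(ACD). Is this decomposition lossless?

Common attributes: S1 ∩ S2 = {D}.
Closure of {D}: D → AE applies, adding AE. So (D)⁺ = {ADE}.
The closure contains neither all of S1 = {BDE} nor all of S2 = {ACD}, so the common attributes are not a superkey of either fragment. The join is lossy.

No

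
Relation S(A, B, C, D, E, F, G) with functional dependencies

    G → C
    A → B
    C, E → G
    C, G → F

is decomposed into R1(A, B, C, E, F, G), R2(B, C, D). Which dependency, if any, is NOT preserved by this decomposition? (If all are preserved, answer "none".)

none

G → C lies within R1.
A → B lies within R1.
C, E → G lies within R1.
C, G → F lies within R1.
Every dependency is enforceable on the fragments, so the decomposition is dependency-preserving.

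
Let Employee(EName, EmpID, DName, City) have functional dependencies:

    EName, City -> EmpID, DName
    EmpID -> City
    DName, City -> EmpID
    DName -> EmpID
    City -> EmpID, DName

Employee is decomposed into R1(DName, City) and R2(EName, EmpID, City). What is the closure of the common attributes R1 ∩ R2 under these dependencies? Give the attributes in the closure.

EmpID, DName, City

R1 ∩ R2 = {City}.
City → EmpID, DName applies, adding EmpID, DName
Closure: {EmpID, DName, City}.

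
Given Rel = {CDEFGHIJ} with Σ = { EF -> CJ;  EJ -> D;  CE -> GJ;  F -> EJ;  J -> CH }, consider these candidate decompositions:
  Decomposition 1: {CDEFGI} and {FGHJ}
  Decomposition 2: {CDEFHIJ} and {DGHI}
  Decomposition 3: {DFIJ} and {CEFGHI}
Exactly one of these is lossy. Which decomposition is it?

Decomposition 1: common = {FG}, closure = {CDEFGHJ} → lossless.
Decomposition 2: common = {DHI}, closure = {DHI} → lossy.
Decomposition 3: common = {FI}, closure = {CDEFGHIJ} → lossless.

Decomposition 2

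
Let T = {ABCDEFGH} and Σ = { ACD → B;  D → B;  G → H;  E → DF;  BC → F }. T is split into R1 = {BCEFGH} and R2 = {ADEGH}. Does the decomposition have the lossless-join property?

Common attributes: R1 ∩ R2 = {EGH}.
Closure of {EGH}: E → DF applies, adding DF; D → B applies, adding B. So (EGH)⁺ = {BDEFGH}.
The closure contains neither all of R1 = {BCEFGH} nor all of R2 = {ADEGH}, so the common attributes are not a superkey of either fragment. The join is lossy.

No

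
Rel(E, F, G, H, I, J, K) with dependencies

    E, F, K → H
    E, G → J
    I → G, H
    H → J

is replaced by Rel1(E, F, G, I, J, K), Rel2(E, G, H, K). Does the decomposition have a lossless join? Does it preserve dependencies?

lossy and not dependency-preserving

Lossless test: (E, G, K)⁺ = {E, G, J, K}, which is a superkey of neither fragment — lossy.
Dependency preservation: the restricted closure of {E, F, K} across the fragments never reaches {H}, so E, F, K → H cannot be enforced without a join — not preserved.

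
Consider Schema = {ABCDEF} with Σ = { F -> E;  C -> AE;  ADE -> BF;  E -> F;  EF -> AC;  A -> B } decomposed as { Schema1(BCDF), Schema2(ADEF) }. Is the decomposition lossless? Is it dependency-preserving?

lossless but not dependency-preserving

Lossless test: (DF)⁺ = {ABCDEF}, which contains all of one fragment — lossless.
Dependency preservation: the restricted closure of {A} across the fragments never reaches {B}, so A → B cannot be enforced without a join — not preserved.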